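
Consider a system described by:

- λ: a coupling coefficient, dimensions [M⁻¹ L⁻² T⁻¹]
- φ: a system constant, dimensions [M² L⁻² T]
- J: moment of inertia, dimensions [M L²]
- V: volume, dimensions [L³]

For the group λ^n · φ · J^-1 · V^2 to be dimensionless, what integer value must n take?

Balance the M exponent: (-1)·n from λ, plus (2) − (1) + 2·(0) = 1 from the rest, must sum to zero.
−n + 1 = 0, so n = 1.

1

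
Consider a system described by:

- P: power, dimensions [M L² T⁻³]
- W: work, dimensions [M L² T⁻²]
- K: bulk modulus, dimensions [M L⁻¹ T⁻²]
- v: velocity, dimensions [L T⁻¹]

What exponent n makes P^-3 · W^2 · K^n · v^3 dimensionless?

Balance the M exponent: (1)·n from K, plus −3·(1) + 2·(1) + 3·(0) = -1 from the rest, must sum to zero.
n − 1 = 0, so n = 1.

1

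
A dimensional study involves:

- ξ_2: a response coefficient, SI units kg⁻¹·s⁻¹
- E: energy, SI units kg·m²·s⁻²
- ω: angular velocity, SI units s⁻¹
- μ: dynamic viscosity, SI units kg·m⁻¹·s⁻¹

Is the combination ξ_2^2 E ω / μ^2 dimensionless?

Sum the exponent of each base dimension across the product:
  M: 2·[ξ_2]_M + [E]_M + [ω]_M − 2·[μ]_M = 2·(-1) + (1) + (0) − 2·(1) = -3
  L: 2·[ξ_2]_L + [E]_L + [ω]_L − 2·[μ]_L = 2·(0) + (2) + (0) − 2·(-1) = 4
  T: 2·[ξ_2]_T + [E]_T + [ω]_T − 2·[μ]_T = 2·(-1) + (-2) + (-1) − 2·(-1) = -3
Net dimensions [M⁻³ L⁴ T⁻³] ≠ [1] — not dimensionless.

no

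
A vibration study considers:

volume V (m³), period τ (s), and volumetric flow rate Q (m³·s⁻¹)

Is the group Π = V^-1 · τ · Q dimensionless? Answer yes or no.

yes

Sum the exponent of each base dimension across the product:
  L: −[V]_L + [τ]_L + [Q]_L = −(3) + (0) + (3) = 0
  T: −[V]_T + [τ]_T + [Q]_T = −(0) + (1) + (-1) = 0
All base exponents vanish — dimensionless.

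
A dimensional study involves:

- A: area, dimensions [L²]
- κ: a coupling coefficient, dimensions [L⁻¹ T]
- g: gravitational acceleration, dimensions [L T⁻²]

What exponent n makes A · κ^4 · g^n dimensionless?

Balance the L exponent: (1)·n from g, plus (2) + 4·(-1) = -2 from the rest, must sum to zero.
n − 2 = 0, so n = 2.

2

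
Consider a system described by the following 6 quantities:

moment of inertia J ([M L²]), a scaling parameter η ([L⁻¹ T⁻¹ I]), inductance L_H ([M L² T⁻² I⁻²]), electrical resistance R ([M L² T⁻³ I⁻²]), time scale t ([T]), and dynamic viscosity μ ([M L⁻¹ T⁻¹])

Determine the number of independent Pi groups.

There are 6 variables and 4 base dimensions (M, L, T, I).
The dimension matrix has rank 4.
Independent dimensionless groups: 6 − 4 = 2.

2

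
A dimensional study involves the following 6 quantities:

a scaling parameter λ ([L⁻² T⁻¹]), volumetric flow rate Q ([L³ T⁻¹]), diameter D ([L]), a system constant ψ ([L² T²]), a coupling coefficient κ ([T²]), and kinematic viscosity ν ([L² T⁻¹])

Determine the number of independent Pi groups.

There are 6 variables and 2 base dimensions (L, T).
The dimension matrix has rank 2.
Independent dimensionless groups: 6 − 2 = 4.

4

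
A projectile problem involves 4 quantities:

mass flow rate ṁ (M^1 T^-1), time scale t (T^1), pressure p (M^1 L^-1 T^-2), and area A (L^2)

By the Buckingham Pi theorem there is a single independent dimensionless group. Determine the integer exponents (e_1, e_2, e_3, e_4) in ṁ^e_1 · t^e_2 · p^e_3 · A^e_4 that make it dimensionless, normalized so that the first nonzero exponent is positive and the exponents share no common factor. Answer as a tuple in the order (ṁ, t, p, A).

(2, -2, -2, -1)

M: e_1·(1) + e_2·(0) + e_3·(1) + e_4·(0) = 0
L: e_1·(0) + e_2·(0) + e_3·(-1) + e_4·(2) = 0
T: e_1·(-1) + e_2·(1) + e_3·(-2) + e_4·(0) = 0
Solving this homogeneous linear system for the smallest-integer solution (first nonzero entry positive) gives (2, -2, -2, -1).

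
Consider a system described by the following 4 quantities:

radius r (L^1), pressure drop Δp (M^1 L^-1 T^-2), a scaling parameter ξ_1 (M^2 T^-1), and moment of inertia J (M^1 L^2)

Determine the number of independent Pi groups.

1

There are 4 variables and 3 base dimensions (M, L, T).
The dimension matrix has rank 3.
Independent dimensionless groups: 4 − 3 = 1.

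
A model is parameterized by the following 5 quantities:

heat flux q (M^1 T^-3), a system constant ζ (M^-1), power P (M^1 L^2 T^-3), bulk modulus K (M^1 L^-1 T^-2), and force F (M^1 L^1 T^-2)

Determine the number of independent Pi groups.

There are 5 variables and 3 base dimensions (M, L, T).
The dimension matrix has rank 3.
Independent dimensionless groups: 5 − 3 = 2.

2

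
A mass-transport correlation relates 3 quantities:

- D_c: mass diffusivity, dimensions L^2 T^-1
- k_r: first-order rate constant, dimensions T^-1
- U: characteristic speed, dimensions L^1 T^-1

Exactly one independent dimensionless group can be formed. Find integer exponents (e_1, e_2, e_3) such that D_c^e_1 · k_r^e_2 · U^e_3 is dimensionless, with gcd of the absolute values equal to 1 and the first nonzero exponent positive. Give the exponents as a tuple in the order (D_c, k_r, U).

(1, 1, -2)

L: e_1·(2) + e_2·(0) + e_3·(1) = 0
T: e_1·(-1) + e_2·(-1) + e_3·(-1) = 0
Solving this homogeneous linear system for the smallest-integer solution (first nonzero entry positive) gives (1, 1, -2).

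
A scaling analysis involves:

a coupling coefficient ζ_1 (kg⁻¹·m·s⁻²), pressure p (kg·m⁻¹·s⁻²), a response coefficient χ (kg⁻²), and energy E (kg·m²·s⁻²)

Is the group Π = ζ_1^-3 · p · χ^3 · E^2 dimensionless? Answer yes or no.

yes

Sum the exponent of each base dimension across the product:
  M: −3·[ζ_1]_M + [p]_M + 3·[χ]_M + 2·[E]_M = −3·(-1) + (1) + 3·(-2) + 2·(1) = 0
  L: −3·[ζ_1]_L + [p]_L + 3·[χ]_L + 2·[E]_L = −3·(1) + (-1) + 3·(0) + 2·(2) = 0
  T: −3·[ζ_1]_T + [p]_T + 3·[χ]_T + 2·[E]_T = −3·(-2) + (-2) + 3·(0) + 2·(-2) = 0
All base exponents vanish — dimensionless.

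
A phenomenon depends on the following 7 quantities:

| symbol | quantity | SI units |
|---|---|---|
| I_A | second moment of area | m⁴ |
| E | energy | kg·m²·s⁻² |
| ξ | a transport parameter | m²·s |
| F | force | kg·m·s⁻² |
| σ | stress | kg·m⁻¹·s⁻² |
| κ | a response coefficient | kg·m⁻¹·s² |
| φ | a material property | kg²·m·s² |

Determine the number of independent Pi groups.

4

There are 7 variables and 3 base dimensions (M, L, T).
The dimension matrix has rank 3.
Independent dimensionless groups: 7 − 3 = 4.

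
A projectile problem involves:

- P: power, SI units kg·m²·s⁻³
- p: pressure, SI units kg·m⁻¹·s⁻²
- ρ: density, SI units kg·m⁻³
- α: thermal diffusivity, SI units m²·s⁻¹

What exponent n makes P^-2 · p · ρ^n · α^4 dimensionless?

Balance the M exponent: (1)·n from ρ, plus −2·(1) + (1) + 4·(0) = -1 from the rest, must sum to zero.
n − 1 = 0, so n = 1.

1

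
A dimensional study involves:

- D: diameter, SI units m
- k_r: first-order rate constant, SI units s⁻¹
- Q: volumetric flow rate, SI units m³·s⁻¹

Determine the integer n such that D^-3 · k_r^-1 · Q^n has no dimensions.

1

Balance the L exponent: (3)·n from Q, plus −3·(1) − (0) = -3 from the rest, must sum to zero.
3n − 3 = 0, so n = 1.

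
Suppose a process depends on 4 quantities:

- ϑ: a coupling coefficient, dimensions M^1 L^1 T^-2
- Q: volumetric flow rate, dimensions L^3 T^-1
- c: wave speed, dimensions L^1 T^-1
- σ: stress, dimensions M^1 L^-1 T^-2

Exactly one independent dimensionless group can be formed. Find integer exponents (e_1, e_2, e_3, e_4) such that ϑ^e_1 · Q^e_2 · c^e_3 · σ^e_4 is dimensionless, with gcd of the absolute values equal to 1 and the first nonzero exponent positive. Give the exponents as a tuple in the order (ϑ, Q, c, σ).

(1, -1, 1, -1)

M: e_1·(1) + e_2·(0) + e_3·(0) + e_4·(1) = 0
L: e_1·(1) + e_2·(3) + e_3·(1) + e_4·(-1) = 0
T: e_1·(-2) + e_2·(-1) + e_3·(-1) + e_4·(-2) = 0
Solving this homogeneous linear system for the smallest-integer solution (first nonzero entry positive) gives (1, -1, 1, -1).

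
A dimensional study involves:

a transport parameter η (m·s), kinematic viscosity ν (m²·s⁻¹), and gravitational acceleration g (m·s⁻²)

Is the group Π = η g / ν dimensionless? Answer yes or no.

yes

Sum the exponent of each base dimension across the product:
  L: [η]_L − [ν]_L + [g]_L = (1) − (2) + (1) = 0
  T: [η]_T − [ν]_T + [g]_T = (1) − (-1) + (-2) = 0
All base exponents vanish — dimensionless.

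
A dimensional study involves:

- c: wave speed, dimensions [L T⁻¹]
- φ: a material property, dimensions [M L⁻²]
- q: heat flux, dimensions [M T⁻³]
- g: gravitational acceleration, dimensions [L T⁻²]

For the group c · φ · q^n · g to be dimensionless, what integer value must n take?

-1

Balance the M exponent: (1)·n from q, plus (0) + (1) + (0) = 1 from the rest, must sum to zero.
n + 1 = 0, so n = -1.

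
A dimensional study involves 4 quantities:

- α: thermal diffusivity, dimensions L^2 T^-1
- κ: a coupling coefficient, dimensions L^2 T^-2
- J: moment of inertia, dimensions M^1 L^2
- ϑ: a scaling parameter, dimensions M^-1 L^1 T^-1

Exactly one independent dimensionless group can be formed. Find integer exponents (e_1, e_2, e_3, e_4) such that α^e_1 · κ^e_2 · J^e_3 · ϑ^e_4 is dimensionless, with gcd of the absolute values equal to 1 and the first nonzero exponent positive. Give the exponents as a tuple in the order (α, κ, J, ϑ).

(4, -1, -2, -2)

M: e_1·(0) + e_2·(0) + e_3·(1) + e_4·(-1) = 0
L: e_1·(2) + e_2·(2) + e_3·(2) + e_4·(1) = 0
T: e_1·(-1) + e_2·(-2) + e_3·(0) + e_4·(-1) = 0
Solving this homogeneous linear system for the smallest-integer solution (first nonzero entry positive) gives (4, -1, -2, -2).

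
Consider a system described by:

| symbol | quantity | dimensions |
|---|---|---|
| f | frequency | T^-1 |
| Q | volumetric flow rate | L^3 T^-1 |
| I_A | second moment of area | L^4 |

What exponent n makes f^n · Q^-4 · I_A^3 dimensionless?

4

Balance the T exponent: (-1)·n from f, plus −4·(-1) + 3·(0) = 4 from the rest, must sum to zero.
−n + 4 = 0, so n = 4.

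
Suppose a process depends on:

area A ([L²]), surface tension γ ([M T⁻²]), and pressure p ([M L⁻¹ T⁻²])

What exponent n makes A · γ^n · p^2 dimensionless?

-2

Balance the M exponent: (1)·n from γ, plus (0) + 2·(1) = 2 from the rest, must sum to zero.
n + 2 = 0, so n = -2.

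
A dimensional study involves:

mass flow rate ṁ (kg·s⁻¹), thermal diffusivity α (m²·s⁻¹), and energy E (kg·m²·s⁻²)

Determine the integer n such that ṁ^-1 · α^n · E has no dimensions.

Balance the L exponent: (2)·n from α, plus −(0) + (2) = 2 from the rest, must sum to zero.
2n + 2 = 0, so n = -1.

-1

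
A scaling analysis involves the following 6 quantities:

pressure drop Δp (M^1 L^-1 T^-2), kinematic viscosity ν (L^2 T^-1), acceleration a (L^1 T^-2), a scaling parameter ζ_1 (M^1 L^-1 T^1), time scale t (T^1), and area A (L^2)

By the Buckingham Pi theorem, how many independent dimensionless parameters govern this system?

There are 6 variables and 3 base dimensions (M, L, T).
The dimension matrix has rank 3.
Independent dimensionless groups: 6 − 3 = 3.

3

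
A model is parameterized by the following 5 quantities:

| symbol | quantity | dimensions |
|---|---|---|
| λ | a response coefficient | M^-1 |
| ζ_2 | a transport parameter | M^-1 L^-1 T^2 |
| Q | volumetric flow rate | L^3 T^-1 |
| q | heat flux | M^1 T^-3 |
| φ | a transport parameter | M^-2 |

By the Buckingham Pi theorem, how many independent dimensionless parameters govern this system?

There are 5 variables and 3 base dimensions (M, L, T).
The dimension matrix has rank 3.
Independent dimensionless groups: 5 − 3 = 2.

2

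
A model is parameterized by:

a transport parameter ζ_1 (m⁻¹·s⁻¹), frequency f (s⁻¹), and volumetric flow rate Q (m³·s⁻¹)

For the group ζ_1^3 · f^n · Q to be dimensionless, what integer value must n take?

Balance the T exponent: (-1)·n from f, plus 3·(-1) + (-1) = -4 from the rest, must sum to zero.
−n − 4 = 0, so n = -4.

-4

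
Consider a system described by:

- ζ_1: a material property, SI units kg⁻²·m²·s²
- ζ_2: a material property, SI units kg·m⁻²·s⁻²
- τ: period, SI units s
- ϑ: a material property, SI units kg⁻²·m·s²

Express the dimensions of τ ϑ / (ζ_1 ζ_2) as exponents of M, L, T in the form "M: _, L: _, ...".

Collect each base-dimension exponent across the product:
  M: −(-2) − (1) + (0) + (-2) = -1
  L: −(2) − (-2) + (0) + (1) = 1
  T: −(2) − (-2) + (1) + (2) = 3
So the dimensions are [M⁻¹ L T³].

M: -1, L: 1, T: 3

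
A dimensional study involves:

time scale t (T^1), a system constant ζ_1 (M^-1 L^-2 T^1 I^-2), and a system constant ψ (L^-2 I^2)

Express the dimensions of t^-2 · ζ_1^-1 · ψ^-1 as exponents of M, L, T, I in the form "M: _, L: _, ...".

M: 1, L: 4, T: -3, I: 0

Collect each base-dimension exponent across the product:
  M: −2·(0) − (-1) − (0) = 1
  L: −2·(0) − (-2) − (-2) = 4
  T: −2·(1) − (1) − (0) = -3
  I: −2·(0) − (-2) − (2) = 0
So the dimensions are [M L⁴ T⁻³].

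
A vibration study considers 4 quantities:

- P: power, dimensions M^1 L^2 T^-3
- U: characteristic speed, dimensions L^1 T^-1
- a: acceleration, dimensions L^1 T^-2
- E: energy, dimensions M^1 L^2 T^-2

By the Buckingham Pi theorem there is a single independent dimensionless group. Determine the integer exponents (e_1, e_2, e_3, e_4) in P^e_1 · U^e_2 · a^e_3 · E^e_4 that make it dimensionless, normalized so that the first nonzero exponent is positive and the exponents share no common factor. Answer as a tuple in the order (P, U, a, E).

M: e_1·(1) + e_2·(0) + e_3·(0) + e_4·(1) = 0
L: e_1·(2) + e_2·(1) + e_3·(1) + e_4·(2) = 0
T: e_1·(-3) + e_2·(-1) + e_3·(-2) + e_4·(-2) = 0
Solving this homogeneous linear system for the smallest-integer solution (first nonzero entry positive) gives (1, 1, -1, -1).

(1, 1, -1, -1)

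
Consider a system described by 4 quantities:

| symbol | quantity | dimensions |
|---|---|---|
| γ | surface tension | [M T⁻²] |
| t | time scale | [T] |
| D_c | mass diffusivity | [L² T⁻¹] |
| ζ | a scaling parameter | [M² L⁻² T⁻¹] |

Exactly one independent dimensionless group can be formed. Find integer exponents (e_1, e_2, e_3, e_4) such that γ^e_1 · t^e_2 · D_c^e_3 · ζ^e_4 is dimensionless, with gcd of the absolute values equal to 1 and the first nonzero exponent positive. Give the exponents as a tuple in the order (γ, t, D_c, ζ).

M: e_1·(1) + e_2·(0) + e_3·(0) + e_4·(2) = 0
L: e_1·(0) + e_2·(0) + e_3·(2) + e_4·(-2) = 0
T: e_1·(-2) + e_2·(1) + e_3·(-1) + e_4·(-1) = 0
Solving this homogeneous linear system for the smallest-integer solution (first nonzero entry positive) gives (2, 2, -1, -1).

(2, 2, -1, -1)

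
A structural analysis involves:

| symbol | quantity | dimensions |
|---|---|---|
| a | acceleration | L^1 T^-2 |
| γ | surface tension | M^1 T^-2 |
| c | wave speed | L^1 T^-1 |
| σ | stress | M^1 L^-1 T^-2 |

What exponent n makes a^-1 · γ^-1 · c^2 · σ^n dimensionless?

Balance the M exponent: (1)·n from σ, plus −(0) − (1) + 2·(0) = -1 from the rest, must sum to zero.
n − 1 = 0, so n = 1.

1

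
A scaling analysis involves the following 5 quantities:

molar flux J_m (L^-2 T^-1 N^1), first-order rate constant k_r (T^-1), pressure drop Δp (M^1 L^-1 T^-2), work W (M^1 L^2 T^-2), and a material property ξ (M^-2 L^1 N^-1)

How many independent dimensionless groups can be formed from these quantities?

There are 5 variables and 4 base dimensions (M, L, T, N).
The dimension matrix has rank 4.
Independent dimensionless groups: 5 − 4 = 1.

1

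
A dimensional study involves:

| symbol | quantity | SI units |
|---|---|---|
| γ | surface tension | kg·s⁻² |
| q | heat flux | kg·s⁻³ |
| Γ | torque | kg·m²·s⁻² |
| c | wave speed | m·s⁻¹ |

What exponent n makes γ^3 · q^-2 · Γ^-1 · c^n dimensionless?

Balance the L exponent: (1)·n from c, plus 3·(0) − 2·(0) − (2) = -2 from the rest, must sum to zero.
n − 2 = 0, so n = 2.

2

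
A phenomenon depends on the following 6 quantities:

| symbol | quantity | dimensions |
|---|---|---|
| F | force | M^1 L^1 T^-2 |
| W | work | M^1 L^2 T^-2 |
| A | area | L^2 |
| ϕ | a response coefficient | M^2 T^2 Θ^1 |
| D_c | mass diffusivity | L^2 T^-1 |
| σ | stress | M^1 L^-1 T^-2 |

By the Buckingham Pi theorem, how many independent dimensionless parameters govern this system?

2

There are 6 variables and 4 base dimensions (M, L, T, Θ).
The dimension matrix has rank 4.
Independent dimensionless groups: 6 − 4 = 2.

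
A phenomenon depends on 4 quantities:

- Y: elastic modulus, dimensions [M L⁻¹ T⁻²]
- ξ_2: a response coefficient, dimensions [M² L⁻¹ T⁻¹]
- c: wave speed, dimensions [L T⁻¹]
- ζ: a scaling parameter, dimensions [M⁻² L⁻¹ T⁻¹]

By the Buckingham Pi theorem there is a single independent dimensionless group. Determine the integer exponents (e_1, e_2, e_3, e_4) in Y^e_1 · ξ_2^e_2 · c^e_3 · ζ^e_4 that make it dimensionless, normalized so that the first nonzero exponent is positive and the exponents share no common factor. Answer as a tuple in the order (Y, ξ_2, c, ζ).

M: e_1·(1) + e_2·(2) + e_3·(0) + e_4·(-2) = 0
L: e_1·(-1) + e_2·(-1) + e_3·(1) + e_4·(-1) = 0
T: e_1·(-2) + e_2·(-1) + e_3·(-1) + e_4·(-1) = 0
Solving this homogeneous linear system for the smallest-integer solution (first nonzero entry positive) gives (2, -2, -1, -1).

(2, -2, -1, -1)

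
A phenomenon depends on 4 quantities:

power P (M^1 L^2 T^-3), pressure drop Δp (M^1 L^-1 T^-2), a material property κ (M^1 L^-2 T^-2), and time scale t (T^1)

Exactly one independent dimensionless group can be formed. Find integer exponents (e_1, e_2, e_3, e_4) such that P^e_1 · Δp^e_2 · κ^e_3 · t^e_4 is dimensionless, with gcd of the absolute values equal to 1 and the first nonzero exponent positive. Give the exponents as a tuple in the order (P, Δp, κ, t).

M: e_1·(1) + e_2·(1) + e_3·(1) + e_4·(0) = 0
L: e_1·(2) + e_2·(-1) + e_3·(-2) + e_4·(0) = 0
T: e_1·(-3) + e_2·(-2) + e_3·(-2) + e_4·(1) = 0
Solving this homogeneous linear system for the smallest-integer solution (first nonzero entry positive) gives (1, -4, 3, 1).

(1, -4, 3, 1)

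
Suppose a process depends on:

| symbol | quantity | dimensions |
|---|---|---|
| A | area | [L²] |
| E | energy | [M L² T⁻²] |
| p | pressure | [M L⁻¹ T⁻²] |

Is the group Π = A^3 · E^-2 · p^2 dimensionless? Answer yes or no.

Sum the exponent of each base dimension across the product:
  M: 3·[A]_M − 2·[E]_M + 2·[p]_M = 3·(0) − 2·(1) + 2·(1) = 0
  L: 3·[A]_L − 2·[E]_L + 2·[p]_L = 3·(2) − 2·(2) + 2·(-1) = 0
  T: 3·[A]_T − 2·[E]_T + 2·[p]_T = 3·(0) − 2·(-2) + 2·(-2) = 0
  Θ: 3·[A]_Θ − 2·[E]_Θ + 2·[p]_Θ = 3·(0) − 2·(0) + 2·(0) = 0
  N: 3·[A]_N − 2·[E]_N + 2·[p]_N = 3·(0) − 2·(0) + 2·(0) = 0
All base exponents vanish — dimensionless.

yes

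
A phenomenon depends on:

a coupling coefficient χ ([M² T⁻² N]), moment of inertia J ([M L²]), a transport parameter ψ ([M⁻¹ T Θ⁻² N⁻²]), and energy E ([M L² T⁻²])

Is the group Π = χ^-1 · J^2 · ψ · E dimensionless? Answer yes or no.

Sum the exponent of each base dimension across the product:
  M: −[χ]_M + 2·[J]_M + [ψ]_M + [E]_M = −(2) + 2·(1) + (-1) + (1) = 0
  L: −[χ]_L + 2·[J]_L + [ψ]_L + [E]_L = −(0) + 2·(2) + (0) + (2) = 6
  T: −[χ]_T + 2·[J]_T + [ψ]_T + [E]_T = −(-2) + 2·(0) + (1) + (-2) = 1
  Θ: −[χ]_Θ + 2·[J]_Θ + [ψ]_Θ + [E]_Θ = −(0) + 2·(0) + (-2) + (0) = -2
  N: −[χ]_N + 2·[J]_N + [ψ]_N + [E]_N = −(1) + 2·(0) + (-2) + (0) = -3
Net dimensions [L⁶ T Θ⁻² N⁻³] ≠ [1] — not dimensionless.

no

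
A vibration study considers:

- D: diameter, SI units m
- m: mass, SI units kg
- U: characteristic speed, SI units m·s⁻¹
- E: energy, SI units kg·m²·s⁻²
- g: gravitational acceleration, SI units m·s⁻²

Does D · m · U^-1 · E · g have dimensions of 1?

Sum the exponent of each base dimension across the product:
  M: [D]_M + [m]_M − [U]_M + [E]_M + [g]_M = (0) + (1) − (0) + (1) + (0) = 2
  L: [D]_L + [m]_L − [U]_L + [E]_L + [g]_L = (1) + (0) − (1) + (2) + (1) = 3
  T: [D]_T + [m]_T − [U]_T + [E]_T + [g]_T = (0) + (0) − (-1) + (-2) + (-2) = -3
Net dimensions [M² L³ T⁻³] ≠ [1] — not dimensionless.

no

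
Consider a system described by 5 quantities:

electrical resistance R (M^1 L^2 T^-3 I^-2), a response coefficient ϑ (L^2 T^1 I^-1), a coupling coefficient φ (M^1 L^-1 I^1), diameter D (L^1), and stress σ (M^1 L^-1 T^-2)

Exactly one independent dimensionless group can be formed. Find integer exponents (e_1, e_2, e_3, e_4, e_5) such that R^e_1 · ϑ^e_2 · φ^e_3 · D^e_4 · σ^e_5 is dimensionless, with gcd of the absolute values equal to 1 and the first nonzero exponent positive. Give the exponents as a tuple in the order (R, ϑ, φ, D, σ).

(1, -1, 1, -1, -2)

M: e_1·(1) + e_2·(0) + e_3·(1) + e_4·(0) + e_5·(1) = 0
L: e_1·(2) + e_2·(2) + e_3·(-1) + e_4·(1) + e_5·(-1) = 0
T: e_1·(-3) + e_2·(1) + e_3·(0) + e_4·(0) + e_5·(-2) = 0
I: e_1·(-2) + e_2·(-1) + e_3·(1) + e_4·(0) + e_5·(0) = 0
Solving this homogeneous linear system for the smallest-integer solution (first nonzero entry positive) gives (1, -1, 1, -1, -2).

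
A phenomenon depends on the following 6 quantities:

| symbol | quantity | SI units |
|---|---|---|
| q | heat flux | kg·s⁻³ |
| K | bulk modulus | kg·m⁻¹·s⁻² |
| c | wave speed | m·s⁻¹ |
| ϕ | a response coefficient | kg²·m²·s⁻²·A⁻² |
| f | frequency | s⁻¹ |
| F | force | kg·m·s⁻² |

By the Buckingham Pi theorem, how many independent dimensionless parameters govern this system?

2

There are 6 variables and 4 base dimensions (M, L, T, I).
The dimension matrix has rank 4.
Independent dimensionless groups: 6 − 4 = 2.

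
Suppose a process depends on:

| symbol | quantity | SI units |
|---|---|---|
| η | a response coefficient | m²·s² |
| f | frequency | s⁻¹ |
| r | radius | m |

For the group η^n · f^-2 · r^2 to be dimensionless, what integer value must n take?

Balance the L exponent: (2)·n from η, plus −2·(0) + 2·(1) = 2 from the rest, must sum to zero.
2n + 2 = 0, so n = -1.

-1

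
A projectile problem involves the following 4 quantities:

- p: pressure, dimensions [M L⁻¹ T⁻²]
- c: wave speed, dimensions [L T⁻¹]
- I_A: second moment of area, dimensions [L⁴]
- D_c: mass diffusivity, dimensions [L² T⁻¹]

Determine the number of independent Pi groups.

There are 4 variables and 3 base dimensions (M, L, T).
The dimension matrix has rank 3.
Independent dimensionless groups: 4 − 3 = 1.

1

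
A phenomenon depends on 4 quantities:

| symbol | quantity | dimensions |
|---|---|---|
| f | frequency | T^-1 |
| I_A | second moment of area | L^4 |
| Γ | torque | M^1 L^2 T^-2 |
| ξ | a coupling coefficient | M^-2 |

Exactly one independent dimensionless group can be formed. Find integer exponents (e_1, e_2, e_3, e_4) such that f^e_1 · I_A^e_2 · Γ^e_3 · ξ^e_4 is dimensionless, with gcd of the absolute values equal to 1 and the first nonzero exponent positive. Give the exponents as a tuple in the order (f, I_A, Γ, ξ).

M: e_1·(0) + e_2·(0) + e_3·(1) + e_4·(-2) = 0
L: e_1·(0) + e_2·(4) + e_3·(2) + e_4·(0) = 0
T: e_1·(-1) + e_2·(0) + e_3·(-2) + e_4·(0) = 0
Solving this homogeneous linear system for the smallest-integer solution (first nonzero entry positive) gives (4, 1, -2, -1).

(4, 1, -2, -1)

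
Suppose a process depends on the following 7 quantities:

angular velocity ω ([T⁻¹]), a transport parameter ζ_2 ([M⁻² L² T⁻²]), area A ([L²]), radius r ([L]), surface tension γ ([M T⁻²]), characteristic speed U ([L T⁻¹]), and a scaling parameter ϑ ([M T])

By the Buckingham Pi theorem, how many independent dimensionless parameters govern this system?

There are 7 variables and 3 base dimensions (M, L, T).
The dimension matrix has rank 3.
Independent dimensionless groups: 7 − 3 = 4.

4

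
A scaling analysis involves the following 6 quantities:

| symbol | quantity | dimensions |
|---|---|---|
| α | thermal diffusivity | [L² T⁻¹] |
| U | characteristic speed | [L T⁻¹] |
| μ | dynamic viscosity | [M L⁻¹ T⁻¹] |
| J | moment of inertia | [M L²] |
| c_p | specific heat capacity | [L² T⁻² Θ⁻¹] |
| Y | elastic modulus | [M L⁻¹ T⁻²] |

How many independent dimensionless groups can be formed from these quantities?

There are 6 variables and 4 base dimensions (M, L, T, Θ).
The dimension matrix has rank 4.
Independent dimensionless groups: 6 − 4 = 2.

2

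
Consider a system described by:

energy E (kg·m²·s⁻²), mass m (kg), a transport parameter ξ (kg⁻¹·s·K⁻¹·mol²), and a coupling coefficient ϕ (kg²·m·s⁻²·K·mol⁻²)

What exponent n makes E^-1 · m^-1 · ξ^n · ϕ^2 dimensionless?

Balance the M exponent: (-1)·n from ξ, plus −(1) − (1) + 2·(2) = 2 from the rest, must sum to zero.
−n + 2 = 0, so n = 2.

2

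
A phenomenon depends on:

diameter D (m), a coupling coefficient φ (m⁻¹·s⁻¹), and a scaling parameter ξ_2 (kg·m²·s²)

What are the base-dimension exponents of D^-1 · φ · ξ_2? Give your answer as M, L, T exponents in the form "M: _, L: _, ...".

M: 1, L: 0, T: 1

Collect each base-dimension exponent across the product:
  M: −(0) + (0) + (1) = 1
  L: −(1) + (-1) + (2) = 0
  T: −(0) + (-1) + (2) = 1
So the dimensions are [M T].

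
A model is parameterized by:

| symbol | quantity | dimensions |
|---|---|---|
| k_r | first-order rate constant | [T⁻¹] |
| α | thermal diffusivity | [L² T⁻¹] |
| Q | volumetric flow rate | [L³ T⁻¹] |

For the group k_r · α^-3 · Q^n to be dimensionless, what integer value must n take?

2

Balance the L exponent: (3)·n from Q, plus (0) − 3·(2) = -6 from the rest, must sum to zero.
3n − 6 = 0, so n = 2.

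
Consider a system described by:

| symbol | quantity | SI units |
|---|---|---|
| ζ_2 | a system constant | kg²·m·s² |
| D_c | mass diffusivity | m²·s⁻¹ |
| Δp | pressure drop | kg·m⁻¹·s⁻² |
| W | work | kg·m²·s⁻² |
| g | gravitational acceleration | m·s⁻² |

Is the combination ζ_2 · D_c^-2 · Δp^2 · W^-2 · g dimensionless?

Sum the exponent of each base dimension across the product:
  M: [ζ_2]_M − 2·[D_c]_M + 2·[Δp]_M − 2·[W]_M + [g]_M = (2) − 2·(0) + 2·(1) − 2·(1) + (0) = 2
  L: [ζ_2]_L − 2·[D_c]_L + 2·[Δp]_L − 2·[W]_L + [g]_L = (1) − 2·(2) + 2·(-1) − 2·(2) + (1) = -8
  T: [ζ_2]_T − 2·[D_c]_T + 2·[Δp]_T − 2·[W]_T + [g]_T = (2) − 2·(-1) + 2·(-2) − 2·(-2) + (-2) = 2
Net dimensions [M² L⁻⁸ T²] ≠ [1] — not dimensionless.

no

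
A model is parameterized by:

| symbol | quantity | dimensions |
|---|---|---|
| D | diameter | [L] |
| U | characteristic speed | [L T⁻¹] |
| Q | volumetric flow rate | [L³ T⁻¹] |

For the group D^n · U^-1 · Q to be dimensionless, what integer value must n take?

Balance the L exponent: (1)·n from D, plus −(1) + (3) = 2 from the rest, must sum to zero.
n + 2 = 0, so n = -2.

-2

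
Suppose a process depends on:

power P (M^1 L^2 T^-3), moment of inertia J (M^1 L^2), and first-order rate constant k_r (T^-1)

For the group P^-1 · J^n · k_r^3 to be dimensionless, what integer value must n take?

1

Balance the M exponent: (1)·n from J, plus −(1) + 3·(0) = -1 from the rest, must sum to zero.
n − 1 = 0, so n = 1.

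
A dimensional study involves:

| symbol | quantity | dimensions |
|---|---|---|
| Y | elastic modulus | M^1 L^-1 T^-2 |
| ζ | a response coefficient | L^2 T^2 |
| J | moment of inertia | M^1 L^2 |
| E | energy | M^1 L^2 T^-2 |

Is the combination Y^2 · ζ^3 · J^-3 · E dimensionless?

Sum the exponent of each base dimension across the product:
  M: 2·[Y]_M + 3·[ζ]_M − 3·[J]_M + [E]_M = 2·(1) + 3·(0) − 3·(1) + (1) = 0
  L: 2·[Y]_L + 3·[ζ]_L − 3·[J]_L + [E]_L = 2·(-1) + 3·(2) − 3·(2) + (2) = 0
  T: 2·[Y]_T + 3·[ζ]_T − 3·[J]_T + [E]_T = 2·(-2) + 3·(2) − 3·(0) + (-2) = 0
All base exponents vanish — dimensionless.

yes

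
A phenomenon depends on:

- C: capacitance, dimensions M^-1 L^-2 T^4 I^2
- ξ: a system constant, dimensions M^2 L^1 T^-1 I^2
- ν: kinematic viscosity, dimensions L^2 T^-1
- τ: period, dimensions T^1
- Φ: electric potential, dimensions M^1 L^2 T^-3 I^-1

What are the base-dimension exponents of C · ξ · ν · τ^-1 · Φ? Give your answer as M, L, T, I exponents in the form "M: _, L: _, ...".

Collect each base-dimension exponent across the product:
  M: (-1) + (2) + (0) − (0) + (1) = 2
  L: (-2) + (1) + (2) − (0) + (2) = 3
  T: (4) + (-1) + (-1) − (1) + (-3) = -2
  I: (2) + (2) + (0) − (0) + (-1) = 3
So the dimensions are [M² L³ T⁻² I³].

M: 2, L: 3, T: -2, I: 3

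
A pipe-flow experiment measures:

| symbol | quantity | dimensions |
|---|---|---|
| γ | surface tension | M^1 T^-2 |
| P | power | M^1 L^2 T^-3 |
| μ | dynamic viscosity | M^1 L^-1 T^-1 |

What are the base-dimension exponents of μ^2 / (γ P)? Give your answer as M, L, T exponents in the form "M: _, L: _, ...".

Collect each base-dimension exponent across the product:
  M: −(1) − (1) + 2·(1) = 0
  L: −(0) − (2) + 2·(-1) = -4
  T: −(-2) − (-3) + 2·(-1) = 3
So the dimensions are [L⁻⁴ T³].

M: 0, L: -4, T: 3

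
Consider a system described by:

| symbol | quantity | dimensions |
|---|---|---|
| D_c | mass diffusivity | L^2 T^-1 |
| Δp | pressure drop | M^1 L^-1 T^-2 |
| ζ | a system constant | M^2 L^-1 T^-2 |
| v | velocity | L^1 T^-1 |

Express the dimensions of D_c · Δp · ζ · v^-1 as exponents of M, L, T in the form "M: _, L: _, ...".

Collect each base-dimension exponent across the product:
  M: (0) + (1) + (2) − (0) = 3
  L: (2) + (-1) + (-1) − (1) = -1
  T: (-1) + (-2) + (-2) − (-1) = -4
So the dimensions are [M³ L⁻¹ T⁻⁴].

M: 3, L: -1, T: -4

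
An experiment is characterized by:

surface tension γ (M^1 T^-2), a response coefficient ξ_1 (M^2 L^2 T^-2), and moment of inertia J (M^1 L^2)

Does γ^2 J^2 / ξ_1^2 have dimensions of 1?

Sum the exponent of each base dimension across the product:
  M: 2·[γ]_M − 2·[ξ_1]_M + 2·[J]_M = 2·(1) − 2·(2) + 2·(1) = 0
  L: 2·[γ]_L − 2·[ξ_1]_L + 2·[J]_L = 2·(0) − 2·(2) + 2·(2) = 0
  T: 2·[γ]_T − 2·[ξ_1]_T + 2·[J]_T = 2·(-2) − 2·(-2) + 2·(0) = 0
All base exponents vanish — dimensionless.

yes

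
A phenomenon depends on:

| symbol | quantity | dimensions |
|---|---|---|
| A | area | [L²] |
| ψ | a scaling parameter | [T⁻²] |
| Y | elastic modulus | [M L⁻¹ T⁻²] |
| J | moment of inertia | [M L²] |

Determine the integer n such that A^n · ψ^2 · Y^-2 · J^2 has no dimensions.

Balance the L exponent: (2)·n from A, plus 2·(0) − 2·(-1) + 2·(2) = 6 from the rest, must sum to zero.
2n + 6 = 0, so n = -3.

-3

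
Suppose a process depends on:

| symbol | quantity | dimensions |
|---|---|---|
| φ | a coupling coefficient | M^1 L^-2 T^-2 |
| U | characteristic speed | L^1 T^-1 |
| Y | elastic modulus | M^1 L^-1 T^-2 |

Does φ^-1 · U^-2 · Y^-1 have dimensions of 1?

Sum the exponent of each base dimension across the product:
  M: −[φ]_M − 2·[U]_M − [Y]_M = −(1) − 2·(0) − (1) = -2
  L: −[φ]_L − 2·[U]_L − [Y]_L = −(-2) − 2·(1) − (-1) = 1
  T: −[φ]_T − 2·[U]_T − [Y]_T = −(-2) − 2·(-1) − (-2) = 6
Net dimensions [M⁻² L T⁶] ≠ [1] — not dimensionless.

no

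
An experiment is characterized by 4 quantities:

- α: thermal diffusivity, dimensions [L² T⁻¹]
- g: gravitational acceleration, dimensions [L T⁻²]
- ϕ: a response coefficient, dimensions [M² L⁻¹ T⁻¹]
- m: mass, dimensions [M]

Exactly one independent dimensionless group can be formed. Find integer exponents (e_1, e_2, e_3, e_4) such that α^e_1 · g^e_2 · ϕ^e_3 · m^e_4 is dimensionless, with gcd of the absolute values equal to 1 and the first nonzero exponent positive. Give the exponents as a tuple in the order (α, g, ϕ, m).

M: e_1·(0) + e_2·(0) + e_3·(2) + e_4·(1) = 0
L: e_1·(2) + e_2·(1) + e_3·(-1) + e_4·(0) = 0
T: e_1·(-1) + e_2·(-2) + e_3·(-1) + e_4·(0) = 0
Solving this homogeneous linear system for the smallest-integer solution (first nonzero entry positive) gives (1, -1, 1, -2).

(1, -1, 1, -2)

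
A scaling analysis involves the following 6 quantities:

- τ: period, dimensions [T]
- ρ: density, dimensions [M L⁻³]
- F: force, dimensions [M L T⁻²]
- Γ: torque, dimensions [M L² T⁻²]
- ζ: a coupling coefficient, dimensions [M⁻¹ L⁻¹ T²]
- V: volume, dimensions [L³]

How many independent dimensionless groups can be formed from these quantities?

There are 6 variables and 3 base dimensions (M, L, T).
The dimension matrix has rank 3.
Independent dimensionless groups: 6 − 3 = 3.

3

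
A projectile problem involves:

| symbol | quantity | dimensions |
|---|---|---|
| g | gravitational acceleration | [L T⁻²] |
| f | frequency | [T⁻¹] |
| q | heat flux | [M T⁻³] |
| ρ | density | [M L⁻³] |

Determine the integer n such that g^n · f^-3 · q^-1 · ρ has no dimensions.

3

Balance the L exponent: (1)·n from g, plus −3·(0) − (0) + (-3) = -3 from the rest, must sum to zero.
n − 3 = 0, so n = 3.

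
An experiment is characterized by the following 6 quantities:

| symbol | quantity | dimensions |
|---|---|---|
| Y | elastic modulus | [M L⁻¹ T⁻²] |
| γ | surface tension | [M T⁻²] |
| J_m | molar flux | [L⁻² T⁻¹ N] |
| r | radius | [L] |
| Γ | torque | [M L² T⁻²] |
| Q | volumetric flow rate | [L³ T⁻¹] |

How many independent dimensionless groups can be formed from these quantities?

2

There are 6 variables and 4 base dimensions (M, L, T, N).
The dimension matrix has rank 4.
Independent dimensionless groups: 6 − 4 = 2.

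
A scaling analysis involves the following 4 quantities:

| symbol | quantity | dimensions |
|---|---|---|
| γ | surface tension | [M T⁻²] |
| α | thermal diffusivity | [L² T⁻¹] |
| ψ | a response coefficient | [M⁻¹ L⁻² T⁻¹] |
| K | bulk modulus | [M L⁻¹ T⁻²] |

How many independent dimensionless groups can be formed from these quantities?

1

There are 4 variables and 3 base dimensions (M, L, T).
The dimension matrix has rank 3.
Independent dimensionless groups: 4 − 3 = 1.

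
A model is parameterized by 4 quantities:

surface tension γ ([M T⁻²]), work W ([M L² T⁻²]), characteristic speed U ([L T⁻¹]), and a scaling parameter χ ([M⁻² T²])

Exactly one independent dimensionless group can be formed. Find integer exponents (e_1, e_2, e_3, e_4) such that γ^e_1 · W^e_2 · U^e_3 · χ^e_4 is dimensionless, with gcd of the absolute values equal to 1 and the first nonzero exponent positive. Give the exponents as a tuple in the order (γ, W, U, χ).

(1, 1, -2, 1)

M: e_1·(1) + e_2·(1) + e_3·(0) + e_4·(-2) = 0
L: e_1·(0) + e_2·(2) + e_3·(1) + e_4·(0) = 0
T: e_1·(-2) + e_2·(-2) + e_3·(-1) + e_4·(2) = 0
Solving this homogeneous linear system for the smallest-integer solution (first nonzero entry positive) gives (1, 1, -2, 1).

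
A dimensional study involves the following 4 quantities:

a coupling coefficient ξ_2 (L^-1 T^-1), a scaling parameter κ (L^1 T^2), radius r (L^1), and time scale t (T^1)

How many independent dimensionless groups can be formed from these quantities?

There are 4 variables and 2 base dimensions (L, T).
The dimension matrix has rank 2.
Independent dimensionless groups: 4 − 2 = 2.

2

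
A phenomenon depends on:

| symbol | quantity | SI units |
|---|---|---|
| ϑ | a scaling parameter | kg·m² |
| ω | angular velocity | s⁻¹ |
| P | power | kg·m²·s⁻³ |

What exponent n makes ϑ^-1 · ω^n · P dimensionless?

Balance the T exponent: (-1)·n from ω, plus −(0) + (-3) = -3 from the rest, must sum to zero.
−n − 3 = 0, so n = -3.

-3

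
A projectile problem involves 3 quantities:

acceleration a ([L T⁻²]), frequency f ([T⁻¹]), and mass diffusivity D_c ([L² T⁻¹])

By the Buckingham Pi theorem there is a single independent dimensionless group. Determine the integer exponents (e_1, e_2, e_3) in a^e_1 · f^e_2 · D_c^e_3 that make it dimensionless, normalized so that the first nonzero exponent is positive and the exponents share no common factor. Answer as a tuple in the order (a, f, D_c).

(2, -3, -1)

L: e_1·(1) + e_2·(0) + e_3·(2) = 0
T: e_1·(-2) + e_2·(-1) + e_3·(-1) = 0
Solving this homogeneous linear system for the smallest-integer solution (first nonzero entry positive) gives (2, -3, -1).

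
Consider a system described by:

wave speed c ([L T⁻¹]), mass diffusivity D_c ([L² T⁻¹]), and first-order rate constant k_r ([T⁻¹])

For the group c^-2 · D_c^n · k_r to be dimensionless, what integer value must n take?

Balance the L exponent: (2)·n from D_c, plus −2·(1) + (0) = -2 from the rest, must sum to zero.
2n − 2 = 0, so n = 1.

1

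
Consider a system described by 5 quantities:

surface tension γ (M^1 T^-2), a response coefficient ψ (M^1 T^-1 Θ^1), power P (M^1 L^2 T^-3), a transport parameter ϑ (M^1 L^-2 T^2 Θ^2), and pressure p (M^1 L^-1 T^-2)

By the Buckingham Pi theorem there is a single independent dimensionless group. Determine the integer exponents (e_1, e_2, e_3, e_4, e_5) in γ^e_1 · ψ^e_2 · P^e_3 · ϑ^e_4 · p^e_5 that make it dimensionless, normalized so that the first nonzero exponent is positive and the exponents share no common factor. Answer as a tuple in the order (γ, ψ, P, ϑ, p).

(3, 2, -2, -1, -2)

M: e_1·(1) + e_2·(1) + e_3·(1) + e_4·(1) + e_5·(1) = 0
L: e_1·(0) + e_2·(0) + e_3·(2) + e_4·(-2) + e_5·(-1) = 0
T: e_1·(-2) + e_2·(-1) + e_3·(-3) + e_4·(2) + e_5·(-2) = 0
Θ: e_1·(0) + e_2·(1) + e_3·(0) + e_4·(2) + e_5·(0) = 0
Solving this homogeneous linear system for the smallest-integer solution (first nonzero entry positive) gives (3, 2, -2, -1, -2).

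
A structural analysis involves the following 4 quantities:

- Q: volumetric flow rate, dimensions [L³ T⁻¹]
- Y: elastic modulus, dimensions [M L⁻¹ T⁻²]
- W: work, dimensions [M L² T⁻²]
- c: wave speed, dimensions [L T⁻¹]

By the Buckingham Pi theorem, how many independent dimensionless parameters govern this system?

1

There are 4 variables and 3 base dimensions (M, L, T).
The dimension matrix has rank 3.
Independent dimensionless groups: 4 − 3 = 1.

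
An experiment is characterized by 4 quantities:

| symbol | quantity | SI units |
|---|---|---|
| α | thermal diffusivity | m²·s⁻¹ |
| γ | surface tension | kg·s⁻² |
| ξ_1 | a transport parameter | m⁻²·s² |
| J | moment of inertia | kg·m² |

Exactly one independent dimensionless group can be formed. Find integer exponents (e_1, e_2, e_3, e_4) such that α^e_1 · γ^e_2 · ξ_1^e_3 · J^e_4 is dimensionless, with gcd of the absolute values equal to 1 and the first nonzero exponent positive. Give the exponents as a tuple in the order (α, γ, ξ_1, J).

(4, 1, 3, -1)

M: e_1·(0) + e_2·(1) + e_3·(0) + e_4·(1) = 0
L: e_1·(2) + e_2·(0) + e_3·(-2) + e_4·(2) = 0
T: e_1·(-1) + e_2·(-2) + e_3·(2) + e_4·(0) = 0
Solving this homogeneous linear system for the smallest-integer solution (first nonzero entry positive) gives (4, 1, 3, -1).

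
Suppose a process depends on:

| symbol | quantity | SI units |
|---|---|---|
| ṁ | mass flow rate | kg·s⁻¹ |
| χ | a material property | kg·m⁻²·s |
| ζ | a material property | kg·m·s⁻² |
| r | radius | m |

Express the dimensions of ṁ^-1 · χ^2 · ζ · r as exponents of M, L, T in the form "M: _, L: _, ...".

Collect each base-dimension exponent across the product:
  M: −(1) + 2·(1) + (1) + (0) = 2
  L: −(0) + 2·(-2) + (1) + (1) = -2
  T: −(-1) + 2·(1) + (-2) + (0) = 1
So the dimensions are [M² L⁻² T].

M: 2, L: -2, T: 1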